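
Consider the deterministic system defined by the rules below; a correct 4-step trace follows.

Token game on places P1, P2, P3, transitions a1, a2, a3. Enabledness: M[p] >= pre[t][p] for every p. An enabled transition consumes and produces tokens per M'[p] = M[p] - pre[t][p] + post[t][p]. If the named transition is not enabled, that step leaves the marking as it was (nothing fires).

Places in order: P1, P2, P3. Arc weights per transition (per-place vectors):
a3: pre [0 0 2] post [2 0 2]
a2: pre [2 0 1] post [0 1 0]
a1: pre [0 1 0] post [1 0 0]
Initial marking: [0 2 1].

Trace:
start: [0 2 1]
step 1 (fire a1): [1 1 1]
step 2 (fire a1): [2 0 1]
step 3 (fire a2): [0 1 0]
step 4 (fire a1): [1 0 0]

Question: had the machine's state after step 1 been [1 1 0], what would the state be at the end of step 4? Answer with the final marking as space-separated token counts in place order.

state after step 1 := [1 1 0]
step 2 (fire a1): [2 0 0]
step 3 (fire a2): [2 0 0]
step 4 (fire a1): [2 0 0]

2 0 0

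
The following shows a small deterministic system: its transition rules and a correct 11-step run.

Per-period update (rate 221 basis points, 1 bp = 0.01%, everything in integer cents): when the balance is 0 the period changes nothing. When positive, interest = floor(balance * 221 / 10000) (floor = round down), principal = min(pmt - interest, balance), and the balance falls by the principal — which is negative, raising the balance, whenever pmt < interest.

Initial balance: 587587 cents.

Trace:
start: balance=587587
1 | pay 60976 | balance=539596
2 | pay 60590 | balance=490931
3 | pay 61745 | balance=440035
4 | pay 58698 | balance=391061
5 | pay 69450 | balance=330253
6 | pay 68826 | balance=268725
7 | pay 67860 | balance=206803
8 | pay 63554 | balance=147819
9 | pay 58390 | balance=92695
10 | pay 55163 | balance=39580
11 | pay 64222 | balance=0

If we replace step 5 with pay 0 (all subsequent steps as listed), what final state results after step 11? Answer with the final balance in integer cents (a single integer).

55415

(re-executing from step 5 with the substitution; state before step 5: balance=391061)
5 | pay 0 | balance=399703
6 | pay 68826 | balance=339710
7 | pay 67860 | balance=279357
8 | pay 63554 | balance=221976
9 | pay 58390 | balance=168491
10 | pay 55163 | balance=117051
11 | pay 64222 | balance=55415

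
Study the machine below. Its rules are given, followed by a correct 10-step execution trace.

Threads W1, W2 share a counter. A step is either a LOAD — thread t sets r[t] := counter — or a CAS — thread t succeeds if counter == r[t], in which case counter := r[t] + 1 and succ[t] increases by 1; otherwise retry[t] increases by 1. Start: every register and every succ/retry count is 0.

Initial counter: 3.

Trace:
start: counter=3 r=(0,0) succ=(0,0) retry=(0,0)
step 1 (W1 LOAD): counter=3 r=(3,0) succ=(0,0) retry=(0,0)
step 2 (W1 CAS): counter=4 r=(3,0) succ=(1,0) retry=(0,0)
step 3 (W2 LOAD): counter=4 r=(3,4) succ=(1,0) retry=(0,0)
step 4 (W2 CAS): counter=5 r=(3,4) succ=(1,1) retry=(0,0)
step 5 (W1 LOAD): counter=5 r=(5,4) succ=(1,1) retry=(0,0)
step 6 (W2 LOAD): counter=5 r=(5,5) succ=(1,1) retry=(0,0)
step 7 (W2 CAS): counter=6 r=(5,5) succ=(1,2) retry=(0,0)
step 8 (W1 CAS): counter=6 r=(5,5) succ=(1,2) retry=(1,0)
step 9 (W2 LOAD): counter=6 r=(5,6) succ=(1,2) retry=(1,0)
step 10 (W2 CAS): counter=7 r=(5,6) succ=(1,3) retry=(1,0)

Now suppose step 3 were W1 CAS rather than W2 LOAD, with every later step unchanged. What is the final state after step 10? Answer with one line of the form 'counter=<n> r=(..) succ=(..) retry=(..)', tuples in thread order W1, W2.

(re-executing from step 3 with the substitution; state before step 3: counter=4 r=(3,0) succ=(1,0) retry=(0,0))
step 3 (W1 CAS): counter=4 r=(3,0) succ=(1,0) retry=(1,0)
step 4 (W2 CAS): counter=4 r=(3,0) succ=(1,0) retry=(1,1)
step 5 (W1 LOAD): counter=4 r=(4,0) succ=(1,0) retry=(1,1)
step 6 (W2 LOAD): counter=4 r=(4,4) succ=(1,0) retry=(1,1)
step 7 (W2 CAS): counter=5 r=(4,4) succ=(1,1) retry=(1,1)
step 8 (W1 CAS): counter=5 r=(4,4) succ=(1,1) retry=(2,1)
step 9 (W2 LOAD): counter=5 r=(4,5) succ=(1,1) retry=(2,1)
step 10 (W2 CAS): counter=6 r=(4,5) succ=(1,2) retry=(2,1)

counter=6 r=(4,5) succ=(1,2) retry=(2,1)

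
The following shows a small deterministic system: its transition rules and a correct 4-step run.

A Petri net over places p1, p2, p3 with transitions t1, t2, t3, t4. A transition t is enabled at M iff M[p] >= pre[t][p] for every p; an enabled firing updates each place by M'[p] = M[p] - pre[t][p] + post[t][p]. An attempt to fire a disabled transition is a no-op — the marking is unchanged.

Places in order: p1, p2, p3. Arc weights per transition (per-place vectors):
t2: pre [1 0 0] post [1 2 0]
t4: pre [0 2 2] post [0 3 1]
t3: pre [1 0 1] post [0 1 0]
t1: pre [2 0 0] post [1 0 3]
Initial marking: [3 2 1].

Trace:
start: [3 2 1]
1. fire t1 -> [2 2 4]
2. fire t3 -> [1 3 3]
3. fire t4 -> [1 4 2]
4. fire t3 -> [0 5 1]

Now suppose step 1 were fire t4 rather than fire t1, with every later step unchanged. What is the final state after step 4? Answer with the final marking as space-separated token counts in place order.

2 3 0

(re-executing from step 1 with the substitution; state before step 1: [3 2 1])
1. fire t4 -> [3 2 1]
2. fire t3 -> [2 3 0]
3. fire t4 -> [2 3 0]
4. fire t3 -> [2 3 0]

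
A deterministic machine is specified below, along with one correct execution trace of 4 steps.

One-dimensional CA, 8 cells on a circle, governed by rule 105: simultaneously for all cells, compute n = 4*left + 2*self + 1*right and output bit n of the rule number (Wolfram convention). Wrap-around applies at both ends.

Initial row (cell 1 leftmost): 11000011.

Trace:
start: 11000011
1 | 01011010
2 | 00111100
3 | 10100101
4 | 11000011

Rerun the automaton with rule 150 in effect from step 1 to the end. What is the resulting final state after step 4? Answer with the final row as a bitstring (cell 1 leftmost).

(re-executing steps 1..4 under rule 150; state before step 1: 11000011)
1 | 10100101
2 | 00111100
3 | 01011010
4 | 11000011

11000011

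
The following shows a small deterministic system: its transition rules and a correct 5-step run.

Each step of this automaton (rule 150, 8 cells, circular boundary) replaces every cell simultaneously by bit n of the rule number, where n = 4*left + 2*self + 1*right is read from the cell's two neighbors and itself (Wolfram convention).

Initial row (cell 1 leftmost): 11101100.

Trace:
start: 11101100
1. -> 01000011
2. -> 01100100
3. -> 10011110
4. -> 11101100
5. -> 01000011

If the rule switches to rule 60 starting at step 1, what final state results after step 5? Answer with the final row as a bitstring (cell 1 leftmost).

(re-executing steps 1..5 under rule 60; state before step 1: 11101100)
1. -> 10011010
2. -> 11010111
3. -> 00111100
4. -> 00100010
5. -> 00110011

00110011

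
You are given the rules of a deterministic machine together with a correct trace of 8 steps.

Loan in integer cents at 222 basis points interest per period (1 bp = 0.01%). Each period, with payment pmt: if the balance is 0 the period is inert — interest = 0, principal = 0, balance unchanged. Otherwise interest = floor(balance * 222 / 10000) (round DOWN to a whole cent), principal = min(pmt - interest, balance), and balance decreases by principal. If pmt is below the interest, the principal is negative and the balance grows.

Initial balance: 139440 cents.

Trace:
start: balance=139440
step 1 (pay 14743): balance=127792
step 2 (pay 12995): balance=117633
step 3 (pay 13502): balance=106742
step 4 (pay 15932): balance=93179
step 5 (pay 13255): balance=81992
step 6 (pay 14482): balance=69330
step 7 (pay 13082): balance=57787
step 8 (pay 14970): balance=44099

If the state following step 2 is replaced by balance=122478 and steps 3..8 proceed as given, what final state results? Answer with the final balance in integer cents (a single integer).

state after step 2 := balance=122478
step 3 (pay 13502): balance=111695
step 4 (pay 15932): balance=98242
step 5 (pay 13255): balance=87167
step 6 (pay 14482): balance=74620
step 7 (pay 13082): balance=63194
step 8 (pay 14970): balance=49626

49626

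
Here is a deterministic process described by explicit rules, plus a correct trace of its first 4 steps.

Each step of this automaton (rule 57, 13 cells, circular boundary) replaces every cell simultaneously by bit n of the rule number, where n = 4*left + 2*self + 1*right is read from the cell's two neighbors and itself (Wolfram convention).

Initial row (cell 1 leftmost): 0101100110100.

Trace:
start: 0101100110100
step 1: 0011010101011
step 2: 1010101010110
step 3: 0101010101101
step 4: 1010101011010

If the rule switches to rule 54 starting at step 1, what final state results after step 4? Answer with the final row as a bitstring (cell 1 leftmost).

0111100111100

(re-executing steps 1..4 under rule 54; state before step 1: 0101100110100)
step 1: 1110011001110
step 2: 0001100110001
step 3: 1010011001011
step 4: 0111100111100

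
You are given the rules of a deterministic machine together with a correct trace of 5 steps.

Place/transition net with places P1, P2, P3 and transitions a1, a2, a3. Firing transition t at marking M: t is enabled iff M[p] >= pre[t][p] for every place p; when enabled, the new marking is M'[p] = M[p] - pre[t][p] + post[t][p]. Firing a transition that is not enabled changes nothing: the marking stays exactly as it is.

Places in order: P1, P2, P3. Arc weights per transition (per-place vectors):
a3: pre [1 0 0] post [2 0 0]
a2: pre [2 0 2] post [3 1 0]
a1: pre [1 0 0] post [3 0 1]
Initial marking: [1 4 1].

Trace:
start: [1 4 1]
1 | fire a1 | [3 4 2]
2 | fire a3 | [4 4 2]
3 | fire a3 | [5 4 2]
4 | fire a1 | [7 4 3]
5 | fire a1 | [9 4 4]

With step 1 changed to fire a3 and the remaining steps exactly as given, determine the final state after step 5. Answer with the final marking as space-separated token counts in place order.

8 4 3

(re-executing from step 1 with the substitution; state before step 1: [1 4 1])
1 | fire a3 | [2 4 1]
2 | fire a3 | [3 4 1]
3 | fire a3 | [4 4 1]
4 | fire a1 | [6 4 2]
5 | fire a1 | [8 4 3]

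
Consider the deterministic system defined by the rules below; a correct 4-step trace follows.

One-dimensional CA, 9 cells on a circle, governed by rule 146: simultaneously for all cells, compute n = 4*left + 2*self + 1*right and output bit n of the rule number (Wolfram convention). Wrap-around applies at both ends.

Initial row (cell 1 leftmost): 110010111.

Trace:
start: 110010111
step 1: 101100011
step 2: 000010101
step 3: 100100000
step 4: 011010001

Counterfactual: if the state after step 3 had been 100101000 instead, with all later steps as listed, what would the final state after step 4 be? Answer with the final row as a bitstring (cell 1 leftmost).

011000101

state after step 3 := 100101000
step 4: 011000101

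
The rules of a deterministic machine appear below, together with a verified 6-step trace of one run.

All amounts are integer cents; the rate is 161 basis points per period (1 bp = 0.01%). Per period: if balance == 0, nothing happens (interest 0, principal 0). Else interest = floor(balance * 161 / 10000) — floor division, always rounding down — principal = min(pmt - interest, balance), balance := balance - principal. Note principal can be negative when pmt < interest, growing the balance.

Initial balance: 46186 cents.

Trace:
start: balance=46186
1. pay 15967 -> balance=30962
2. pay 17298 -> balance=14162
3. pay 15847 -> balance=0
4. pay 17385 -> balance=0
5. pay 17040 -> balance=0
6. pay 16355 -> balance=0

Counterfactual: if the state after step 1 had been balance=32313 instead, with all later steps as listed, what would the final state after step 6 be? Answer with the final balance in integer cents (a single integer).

0

state after step 1 := balance=32313
2. pay 17298 -> balance=15535
3. pay 15847 -> balance=0
4. pay 17385 -> balance=0
5. pay 17040 -> balance=0
6. pay 16355 -> balance=0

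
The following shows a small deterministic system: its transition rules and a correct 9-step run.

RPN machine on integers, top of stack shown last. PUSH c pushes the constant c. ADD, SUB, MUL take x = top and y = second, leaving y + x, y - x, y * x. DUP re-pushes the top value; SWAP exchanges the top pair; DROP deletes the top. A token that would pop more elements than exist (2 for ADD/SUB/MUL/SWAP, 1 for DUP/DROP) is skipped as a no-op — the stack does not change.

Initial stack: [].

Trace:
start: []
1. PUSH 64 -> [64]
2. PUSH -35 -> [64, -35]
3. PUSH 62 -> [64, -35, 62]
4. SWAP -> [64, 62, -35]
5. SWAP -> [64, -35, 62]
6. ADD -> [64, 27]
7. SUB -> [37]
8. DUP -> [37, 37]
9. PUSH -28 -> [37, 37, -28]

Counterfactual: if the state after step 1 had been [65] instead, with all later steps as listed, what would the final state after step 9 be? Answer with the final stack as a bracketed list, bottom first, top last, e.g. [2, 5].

[38, 38, -28]

state after step 1 := [65]
2. PUSH -35 -> [65, -35]
3. PUSH 62 -> [65, -35, 62]
4. SWAP -> [65, 62, -35]
5. SWAP -> [65, -35, 62]
6. ADD -> [65, 27]
7. SUB -> [38]
8. DUP -> [38, 38]
9. PUSH -28 -> [38, 38, -28]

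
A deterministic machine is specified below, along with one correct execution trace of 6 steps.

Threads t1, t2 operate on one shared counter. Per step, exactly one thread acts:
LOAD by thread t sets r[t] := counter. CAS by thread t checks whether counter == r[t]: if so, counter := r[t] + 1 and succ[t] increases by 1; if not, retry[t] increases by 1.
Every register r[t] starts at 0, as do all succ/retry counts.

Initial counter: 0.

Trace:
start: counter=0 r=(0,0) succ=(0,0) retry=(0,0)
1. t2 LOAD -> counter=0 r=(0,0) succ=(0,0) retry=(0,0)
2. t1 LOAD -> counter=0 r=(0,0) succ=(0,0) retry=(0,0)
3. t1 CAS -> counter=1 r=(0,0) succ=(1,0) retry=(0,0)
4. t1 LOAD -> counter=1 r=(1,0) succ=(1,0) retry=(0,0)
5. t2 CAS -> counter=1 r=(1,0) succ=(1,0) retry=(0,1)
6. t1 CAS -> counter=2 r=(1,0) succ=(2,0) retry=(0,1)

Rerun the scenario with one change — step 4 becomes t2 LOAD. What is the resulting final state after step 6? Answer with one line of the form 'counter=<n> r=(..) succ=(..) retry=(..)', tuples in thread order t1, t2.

(re-executing from step 4 with the substitution; state before step 4: counter=1 r=(0,0) succ=(1,0) retry=(0,0))
4. t2 LOAD -> counter=1 r=(0,1) succ=(1,0) retry=(0,0)
5. t2 CAS -> counter=2 r=(0,1) succ=(1,1) retry=(0,0)
6. t1 CAS -> counter=2 r=(0,1) succ=(1,1) retry=(1,0)

counter=2 r=(0,1) succ=(1,1) retry=(1,0)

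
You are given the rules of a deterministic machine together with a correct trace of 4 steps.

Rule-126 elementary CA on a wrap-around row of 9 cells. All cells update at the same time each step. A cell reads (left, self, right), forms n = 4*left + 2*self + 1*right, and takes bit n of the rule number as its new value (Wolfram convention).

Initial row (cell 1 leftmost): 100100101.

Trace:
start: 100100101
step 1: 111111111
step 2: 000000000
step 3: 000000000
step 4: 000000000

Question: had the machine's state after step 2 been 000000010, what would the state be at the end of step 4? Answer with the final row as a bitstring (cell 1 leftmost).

100001101

state after step 2 := 000000010
step 3: 000000111
step 4: 100001101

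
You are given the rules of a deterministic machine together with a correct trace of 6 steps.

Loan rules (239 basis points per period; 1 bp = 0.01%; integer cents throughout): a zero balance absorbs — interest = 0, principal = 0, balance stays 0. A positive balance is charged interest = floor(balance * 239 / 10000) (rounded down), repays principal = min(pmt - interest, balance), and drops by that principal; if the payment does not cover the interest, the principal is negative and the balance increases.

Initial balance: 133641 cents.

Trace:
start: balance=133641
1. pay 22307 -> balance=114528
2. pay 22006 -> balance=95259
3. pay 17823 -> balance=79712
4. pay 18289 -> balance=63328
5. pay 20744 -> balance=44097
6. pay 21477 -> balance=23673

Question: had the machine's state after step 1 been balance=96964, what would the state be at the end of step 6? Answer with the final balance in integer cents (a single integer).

3907

state after step 1 := balance=96964
2. pay 22006 -> balance=77275
3. pay 17823 -> balance=61298
4. pay 18289 -> balance=44474
5. pay 20744 -> balance=24792
6. pay 21477 -> balance=3907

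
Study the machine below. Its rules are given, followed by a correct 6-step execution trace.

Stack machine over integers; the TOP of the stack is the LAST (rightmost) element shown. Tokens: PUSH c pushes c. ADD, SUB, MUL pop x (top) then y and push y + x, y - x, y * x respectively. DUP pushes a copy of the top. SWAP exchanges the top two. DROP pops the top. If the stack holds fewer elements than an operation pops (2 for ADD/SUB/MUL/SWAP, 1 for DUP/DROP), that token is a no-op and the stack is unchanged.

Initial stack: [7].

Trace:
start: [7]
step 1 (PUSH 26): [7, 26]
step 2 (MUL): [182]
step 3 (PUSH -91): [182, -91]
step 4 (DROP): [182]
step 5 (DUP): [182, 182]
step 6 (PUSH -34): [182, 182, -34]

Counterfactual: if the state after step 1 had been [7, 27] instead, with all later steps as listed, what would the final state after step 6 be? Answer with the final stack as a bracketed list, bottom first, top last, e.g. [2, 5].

state after step 1 := [7, 27]
step 2 (MUL): [189]
step 3 (PUSH -91): [189, -91]
step 4 (DROP): [189]
step 5 (DUP): [189, 189]
step 6 (PUSH -34): [189, 189, -34]

[189, 189, -34]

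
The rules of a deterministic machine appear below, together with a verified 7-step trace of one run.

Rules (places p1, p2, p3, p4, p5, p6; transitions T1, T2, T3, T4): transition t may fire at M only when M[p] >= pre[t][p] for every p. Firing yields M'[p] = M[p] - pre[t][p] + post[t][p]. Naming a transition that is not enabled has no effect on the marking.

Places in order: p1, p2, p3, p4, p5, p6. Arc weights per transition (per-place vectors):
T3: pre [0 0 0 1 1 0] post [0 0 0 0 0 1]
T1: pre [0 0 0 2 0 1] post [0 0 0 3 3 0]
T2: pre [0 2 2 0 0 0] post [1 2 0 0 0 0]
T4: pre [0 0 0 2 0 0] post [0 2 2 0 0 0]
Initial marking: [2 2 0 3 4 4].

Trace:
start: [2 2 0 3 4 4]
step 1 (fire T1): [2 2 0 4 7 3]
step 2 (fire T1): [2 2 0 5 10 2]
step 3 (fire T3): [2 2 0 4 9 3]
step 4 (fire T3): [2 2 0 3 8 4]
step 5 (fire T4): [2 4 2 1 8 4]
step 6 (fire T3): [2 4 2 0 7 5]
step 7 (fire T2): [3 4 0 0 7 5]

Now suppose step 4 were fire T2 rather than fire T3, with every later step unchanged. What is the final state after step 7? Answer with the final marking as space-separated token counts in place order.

(re-executing from step 4 with the substitution; state before step 4: [2 2 0 4 9 3])
step 4 (fire T2): [2 2 0 4 9 3]
step 5 (fire T4): [2 4 2 2 9 3]
step 6 (fire T3): [2 4 2 1 8 4]
step 7 (fire T2): [3 4 0 1 8 4]

3 4 0 1 8 4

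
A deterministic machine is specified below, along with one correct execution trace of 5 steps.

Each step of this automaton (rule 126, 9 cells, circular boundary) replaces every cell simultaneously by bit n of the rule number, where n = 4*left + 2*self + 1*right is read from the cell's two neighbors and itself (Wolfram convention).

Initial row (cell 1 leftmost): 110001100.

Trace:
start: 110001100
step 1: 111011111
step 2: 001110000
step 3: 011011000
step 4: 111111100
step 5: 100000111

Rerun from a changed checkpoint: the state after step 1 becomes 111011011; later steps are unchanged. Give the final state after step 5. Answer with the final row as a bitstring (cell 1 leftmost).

000111100

state after step 1 := 111011011
step 2: 001111110
step 3: 011000011
step 4: 111100111
step 5: 000111100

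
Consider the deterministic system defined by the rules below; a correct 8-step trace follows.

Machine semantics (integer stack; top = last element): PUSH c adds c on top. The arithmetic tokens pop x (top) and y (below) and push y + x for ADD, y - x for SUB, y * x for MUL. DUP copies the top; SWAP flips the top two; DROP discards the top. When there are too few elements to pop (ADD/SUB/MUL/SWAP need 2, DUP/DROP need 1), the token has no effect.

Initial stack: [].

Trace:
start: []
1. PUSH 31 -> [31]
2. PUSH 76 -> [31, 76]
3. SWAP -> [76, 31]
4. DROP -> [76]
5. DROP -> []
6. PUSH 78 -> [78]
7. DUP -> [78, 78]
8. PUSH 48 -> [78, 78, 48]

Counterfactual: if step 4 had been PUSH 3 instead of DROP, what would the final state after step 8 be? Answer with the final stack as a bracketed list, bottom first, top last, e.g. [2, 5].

[76, 31, 78, 78, 48]

(re-executing from step 4 with the substitution; state before step 4: [76, 31])
4. PUSH 3 -> [76, 31, 3]
5. DROP -> [76, 31]
6. PUSH 78 -> [76, 31, 78]
7. DUP -> [76, 31, 78, 78]
8. PUSH 48 -> [76, 31, 78, 78, 48]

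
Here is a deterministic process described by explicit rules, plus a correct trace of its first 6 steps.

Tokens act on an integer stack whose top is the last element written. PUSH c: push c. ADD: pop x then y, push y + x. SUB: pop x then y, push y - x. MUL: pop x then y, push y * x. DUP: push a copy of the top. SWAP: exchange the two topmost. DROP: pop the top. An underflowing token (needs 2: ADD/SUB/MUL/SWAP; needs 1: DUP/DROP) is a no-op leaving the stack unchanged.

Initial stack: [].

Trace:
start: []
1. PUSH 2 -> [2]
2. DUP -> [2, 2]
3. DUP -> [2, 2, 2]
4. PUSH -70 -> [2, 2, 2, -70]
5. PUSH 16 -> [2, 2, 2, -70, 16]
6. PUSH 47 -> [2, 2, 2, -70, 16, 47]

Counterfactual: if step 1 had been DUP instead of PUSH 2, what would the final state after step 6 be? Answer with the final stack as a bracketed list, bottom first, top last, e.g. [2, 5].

[-70, 16, 47]

(re-executing from step 1 with the substitution; state before step 1: [])
1. DUP -> []
2. DUP -> []
3. DUP -> []
4. PUSH -70 -> [-70]
5. PUSH 16 -> [-70, 16]
6. PUSH 47 -> [-70, 16, 47]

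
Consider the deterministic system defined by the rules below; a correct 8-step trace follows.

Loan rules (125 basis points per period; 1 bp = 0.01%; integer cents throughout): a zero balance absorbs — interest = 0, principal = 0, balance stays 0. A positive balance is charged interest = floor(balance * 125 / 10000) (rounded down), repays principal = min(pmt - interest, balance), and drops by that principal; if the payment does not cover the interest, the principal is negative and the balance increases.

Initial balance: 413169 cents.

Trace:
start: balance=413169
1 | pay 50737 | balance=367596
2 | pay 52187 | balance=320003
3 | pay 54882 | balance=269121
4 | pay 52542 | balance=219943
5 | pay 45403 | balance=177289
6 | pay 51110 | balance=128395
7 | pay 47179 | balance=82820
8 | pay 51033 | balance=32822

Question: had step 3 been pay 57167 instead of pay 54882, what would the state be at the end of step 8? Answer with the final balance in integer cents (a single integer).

30390

(re-executing from step 3 with the substitution; state before step 3: balance=320003)
3 | pay 57167 | balance=266836
4 | pay 52542 | balance=217629
5 | pay 45403 | balance=174946
6 | pay 51110 | balance=126022
7 | pay 47179 | balance=80418
8 | pay 51033 | balance=30390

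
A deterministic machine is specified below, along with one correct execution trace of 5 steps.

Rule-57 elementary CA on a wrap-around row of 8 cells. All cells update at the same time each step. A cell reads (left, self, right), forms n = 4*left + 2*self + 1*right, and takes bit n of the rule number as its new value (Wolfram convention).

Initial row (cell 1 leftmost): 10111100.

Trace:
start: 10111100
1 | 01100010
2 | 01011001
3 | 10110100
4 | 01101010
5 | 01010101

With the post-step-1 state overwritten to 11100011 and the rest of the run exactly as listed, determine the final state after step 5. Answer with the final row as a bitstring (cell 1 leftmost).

10010110

state after step 1 := 11100011
2 | 00011010
3 | 11010101
4 | 00101011
5 | 10010110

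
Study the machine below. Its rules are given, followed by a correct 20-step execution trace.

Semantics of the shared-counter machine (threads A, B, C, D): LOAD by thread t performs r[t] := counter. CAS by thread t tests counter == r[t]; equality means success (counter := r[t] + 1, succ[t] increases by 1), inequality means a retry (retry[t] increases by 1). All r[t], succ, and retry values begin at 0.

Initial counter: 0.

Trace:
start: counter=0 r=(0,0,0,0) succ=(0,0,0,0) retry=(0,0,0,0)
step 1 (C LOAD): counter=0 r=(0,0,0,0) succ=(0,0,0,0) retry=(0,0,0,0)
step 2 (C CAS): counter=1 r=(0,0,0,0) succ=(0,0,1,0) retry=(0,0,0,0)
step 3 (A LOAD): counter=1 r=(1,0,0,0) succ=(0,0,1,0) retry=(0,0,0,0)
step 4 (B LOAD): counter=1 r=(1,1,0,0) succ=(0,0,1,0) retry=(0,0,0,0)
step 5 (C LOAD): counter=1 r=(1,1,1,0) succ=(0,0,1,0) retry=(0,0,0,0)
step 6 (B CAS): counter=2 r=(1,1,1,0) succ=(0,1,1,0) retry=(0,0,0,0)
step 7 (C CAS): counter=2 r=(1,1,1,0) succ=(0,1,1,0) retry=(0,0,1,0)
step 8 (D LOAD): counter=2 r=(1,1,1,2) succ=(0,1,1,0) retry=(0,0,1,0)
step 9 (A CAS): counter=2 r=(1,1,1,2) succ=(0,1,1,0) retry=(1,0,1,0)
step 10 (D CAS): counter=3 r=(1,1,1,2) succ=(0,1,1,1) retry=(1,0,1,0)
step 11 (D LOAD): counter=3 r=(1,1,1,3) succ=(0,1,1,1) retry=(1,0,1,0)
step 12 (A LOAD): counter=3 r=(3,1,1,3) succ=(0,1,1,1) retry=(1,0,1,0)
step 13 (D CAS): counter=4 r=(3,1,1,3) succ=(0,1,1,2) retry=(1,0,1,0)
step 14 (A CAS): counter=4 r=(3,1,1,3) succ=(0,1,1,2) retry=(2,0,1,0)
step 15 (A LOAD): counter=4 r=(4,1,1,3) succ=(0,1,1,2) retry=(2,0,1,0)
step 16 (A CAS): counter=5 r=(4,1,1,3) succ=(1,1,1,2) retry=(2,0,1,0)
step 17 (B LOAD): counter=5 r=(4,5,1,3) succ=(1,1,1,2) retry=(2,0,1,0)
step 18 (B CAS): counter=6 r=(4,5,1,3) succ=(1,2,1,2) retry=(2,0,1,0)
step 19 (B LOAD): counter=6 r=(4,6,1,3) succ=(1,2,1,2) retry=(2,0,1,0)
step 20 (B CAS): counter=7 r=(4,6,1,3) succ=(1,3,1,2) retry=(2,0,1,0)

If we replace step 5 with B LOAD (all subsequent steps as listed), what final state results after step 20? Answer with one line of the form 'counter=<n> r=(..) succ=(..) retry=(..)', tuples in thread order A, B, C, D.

(re-executing from step 5 with the substitution; state before step 5: counter=1 r=(1,1,0,0) succ=(0,0,1,0) retry=(0,0,0,0))
step 5 (B LOAD): counter=1 r=(1,1,0,0) succ=(0,0,1,0) retry=(0,0,0,0)
step 6 (B CAS): counter=2 r=(1,1,0,0) succ=(0,1,1,0) retry=(0,0,0,0)
step 7 (C CAS): counter=2 r=(1,1,0,0) succ=(0,1,1,0) retry=(0,0,1,0)
step 8 (D LOAD): counter=2 r=(1,1,0,2) succ=(0,1,1,0) retry=(0,0,1,0)
step 9 (A CAS): counter=2 r=(1,1,0,2) succ=(0,1,1,0) retry=(1,0,1,0)
step 10 (D CAS): counter=3 r=(1,1,0,2) succ=(0,1,1,1) retry=(1,0,1,0)
step 11 (D LOAD): counter=3 r=(1,1,0,3) succ=(0,1,1,1) retry=(1,0,1,0)
step 12 (A LOAD): counter=3 r=(3,1,0,3) succ=(0,1,1,1) retry=(1,0,1,0)
step 13 (D CAS): counter=4 r=(3,1,0,3) succ=(0,1,1,2) retry=(1,0,1,0)
step 14 (A CAS): counter=4 r=(3,1,0,3) succ=(0,1,1,2) retry=(2,0,1,0)
step 15 (A LOAD): counter=4 r=(4,1,0,3) succ=(0,1,1,2) retry=(2,0,1,0)
step 16 (A CAS): counter=5 r=(4,1,0,3) succ=(1,1,1,2) retry=(2,0,1,0)
step 17 (B LOAD): counter=5 r=(4,5,0,3) succ=(1,1,1,2) retry=(2,0,1,0)
step 18 (B CAS): counter=6 r=(4,5,0,3) succ=(1,2,1,2) retry=(2,0,1,0)
step 19 (B LOAD): counter=6 r=(4,6,0,3) succ=(1,2,1,2) retry=(2,0,1,0)
step 20 (B CAS): counter=7 r=(4,6,0,3) succ=(1,3,1,2) retry=(2,0,1,0)

counter=7 r=(4,6,0,3) succ=(1,3,1,2) retry=(2,0,1,0)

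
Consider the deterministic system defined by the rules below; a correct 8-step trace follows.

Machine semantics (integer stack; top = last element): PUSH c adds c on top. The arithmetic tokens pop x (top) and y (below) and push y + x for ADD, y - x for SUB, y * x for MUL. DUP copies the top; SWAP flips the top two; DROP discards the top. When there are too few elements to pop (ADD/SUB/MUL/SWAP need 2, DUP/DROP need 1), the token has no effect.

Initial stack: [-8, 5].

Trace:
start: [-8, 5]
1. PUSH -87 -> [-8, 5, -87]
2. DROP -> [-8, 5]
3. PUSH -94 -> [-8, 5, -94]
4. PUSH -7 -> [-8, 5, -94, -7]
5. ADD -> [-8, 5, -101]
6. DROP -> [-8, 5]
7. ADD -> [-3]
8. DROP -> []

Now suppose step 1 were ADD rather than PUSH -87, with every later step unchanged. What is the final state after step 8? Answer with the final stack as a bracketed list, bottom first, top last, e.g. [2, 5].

[]

(re-executing from step 1 with the substitution; state before step 1: [-8, 5])
1. ADD -> [-3]
2. DROP -> []
3. PUSH -94 -> [-94]
4. PUSH -7 -> [-94, -7]
5. ADD -> [-101]
6. DROP -> []
7. ADD -> []
8. DROP -> []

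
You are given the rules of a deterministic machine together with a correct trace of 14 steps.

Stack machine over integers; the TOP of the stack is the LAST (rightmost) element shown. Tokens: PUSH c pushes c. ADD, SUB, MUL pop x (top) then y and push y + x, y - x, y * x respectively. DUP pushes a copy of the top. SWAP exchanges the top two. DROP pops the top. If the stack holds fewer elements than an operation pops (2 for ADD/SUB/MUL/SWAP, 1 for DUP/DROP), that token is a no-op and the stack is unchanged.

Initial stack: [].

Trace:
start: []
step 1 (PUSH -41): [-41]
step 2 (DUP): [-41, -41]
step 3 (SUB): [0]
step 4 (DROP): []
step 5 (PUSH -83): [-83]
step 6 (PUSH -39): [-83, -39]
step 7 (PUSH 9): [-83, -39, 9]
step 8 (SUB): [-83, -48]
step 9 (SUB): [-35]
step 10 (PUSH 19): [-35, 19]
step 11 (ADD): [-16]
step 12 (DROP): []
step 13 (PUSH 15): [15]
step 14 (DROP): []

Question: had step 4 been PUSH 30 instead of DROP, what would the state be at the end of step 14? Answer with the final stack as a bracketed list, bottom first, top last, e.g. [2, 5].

(re-executing from step 4 with the substitution; state before step 4: [0])
step 4 (PUSH 30): [0, 30]
step 5 (PUSH -83): [0, 30, -83]
step 6 (PUSH -39): [0, 30, -83, -39]
step 7 (PUSH 9): [0, 30, -83, -39, 9]
step 8 (SUB): [0, 30, -83, -48]
step 9 (SUB): [0, 30, -35]
step 10 (PUSH 19): [0, 30, -35, 19]
step 11 (ADD): [0, 30, -16]
step 12 (DROP): [0, 30]
step 13 (PUSH 15): [0, 30, 15]
step 14 (DROP): [0, 30]

[0, 30]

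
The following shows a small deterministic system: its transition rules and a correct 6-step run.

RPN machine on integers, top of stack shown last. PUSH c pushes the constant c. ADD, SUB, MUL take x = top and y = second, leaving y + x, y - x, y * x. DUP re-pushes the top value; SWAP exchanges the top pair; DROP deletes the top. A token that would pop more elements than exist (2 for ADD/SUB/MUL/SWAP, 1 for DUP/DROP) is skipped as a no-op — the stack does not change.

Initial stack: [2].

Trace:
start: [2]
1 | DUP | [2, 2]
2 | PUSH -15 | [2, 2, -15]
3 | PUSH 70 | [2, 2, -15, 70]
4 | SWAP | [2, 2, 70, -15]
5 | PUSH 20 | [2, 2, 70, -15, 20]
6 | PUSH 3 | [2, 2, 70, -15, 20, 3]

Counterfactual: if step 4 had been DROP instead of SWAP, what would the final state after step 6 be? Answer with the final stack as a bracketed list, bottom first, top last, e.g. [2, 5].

[2, 2, -15, 20, 3]

(re-executing from step 4 with the substitution; state before step 4: [2, 2, -15, 70])
4 | DROP | [2, 2, -15]
5 | PUSH 20 | [2, 2, -15, 20]
6 | PUSH 3 | [2, 2, -15, 20, 3]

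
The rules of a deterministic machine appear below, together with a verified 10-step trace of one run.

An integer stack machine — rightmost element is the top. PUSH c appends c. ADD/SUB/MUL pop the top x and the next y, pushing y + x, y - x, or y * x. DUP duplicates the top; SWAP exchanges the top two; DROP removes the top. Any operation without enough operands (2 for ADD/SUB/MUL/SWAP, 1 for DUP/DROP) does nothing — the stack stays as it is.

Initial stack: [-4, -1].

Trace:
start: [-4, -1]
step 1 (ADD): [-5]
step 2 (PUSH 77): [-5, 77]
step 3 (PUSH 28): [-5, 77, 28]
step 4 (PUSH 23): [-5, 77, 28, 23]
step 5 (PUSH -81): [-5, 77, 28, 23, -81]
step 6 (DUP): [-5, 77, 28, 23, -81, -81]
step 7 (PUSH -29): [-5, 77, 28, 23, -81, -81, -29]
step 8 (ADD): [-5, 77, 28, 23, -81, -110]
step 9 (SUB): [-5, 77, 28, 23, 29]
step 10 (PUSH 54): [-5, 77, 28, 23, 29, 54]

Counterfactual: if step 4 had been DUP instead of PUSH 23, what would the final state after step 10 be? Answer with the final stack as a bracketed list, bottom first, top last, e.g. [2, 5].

(re-executing from step 4 with the substitution; state before step 4: [-5, 77, 28])
step 4 (DUP): [-5, 77, 28, 28]
step 5 (PUSH -81): [-5, 77, 28, 28, -81]
step 6 (DUP): [-5, 77, 28, 28, -81, -81]
step 7 (PUSH -29): [-5, 77, 28, 28, -81, -81, -29]
step 8 (ADD): [-5, 77, 28, 28, -81, -110]
step 9 (SUB): [-5, 77, 28, 28, 29]
step 10 (PUSH 54): [-5, 77, 28, 28, 29, 54]

[-5, 77, 28, 28, 29, 54]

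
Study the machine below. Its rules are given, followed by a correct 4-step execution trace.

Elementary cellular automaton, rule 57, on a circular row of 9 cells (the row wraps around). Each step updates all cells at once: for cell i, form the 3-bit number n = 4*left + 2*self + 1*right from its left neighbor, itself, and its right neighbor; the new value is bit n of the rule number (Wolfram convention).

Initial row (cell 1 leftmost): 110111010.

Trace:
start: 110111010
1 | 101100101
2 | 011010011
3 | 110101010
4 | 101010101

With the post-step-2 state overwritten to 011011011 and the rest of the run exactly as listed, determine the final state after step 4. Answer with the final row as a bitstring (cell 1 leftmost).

state after step 2 := 011011011
3 | 110110110
4 | 101101101

101101101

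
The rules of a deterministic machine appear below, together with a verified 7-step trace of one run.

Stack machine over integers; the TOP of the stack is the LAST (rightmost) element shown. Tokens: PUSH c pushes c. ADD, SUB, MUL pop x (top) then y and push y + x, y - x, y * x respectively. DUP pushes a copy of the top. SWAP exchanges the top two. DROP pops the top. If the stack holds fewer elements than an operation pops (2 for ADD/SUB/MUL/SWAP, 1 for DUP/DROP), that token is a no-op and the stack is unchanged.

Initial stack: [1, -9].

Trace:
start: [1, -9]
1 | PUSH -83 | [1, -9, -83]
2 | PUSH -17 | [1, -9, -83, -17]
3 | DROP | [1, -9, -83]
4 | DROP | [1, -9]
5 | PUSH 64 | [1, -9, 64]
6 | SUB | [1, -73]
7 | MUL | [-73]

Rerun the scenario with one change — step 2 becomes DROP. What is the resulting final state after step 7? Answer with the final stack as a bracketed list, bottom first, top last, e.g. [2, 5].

[64]

(re-executing from step 2 with the substitution; state before step 2: [1, -9, -83])
2 | DROP | [1, -9]
3 | DROP | [1]
4 | DROP | []
5 | PUSH 64 | [64]
6 | SUB | [64]
7 | MUL | [64]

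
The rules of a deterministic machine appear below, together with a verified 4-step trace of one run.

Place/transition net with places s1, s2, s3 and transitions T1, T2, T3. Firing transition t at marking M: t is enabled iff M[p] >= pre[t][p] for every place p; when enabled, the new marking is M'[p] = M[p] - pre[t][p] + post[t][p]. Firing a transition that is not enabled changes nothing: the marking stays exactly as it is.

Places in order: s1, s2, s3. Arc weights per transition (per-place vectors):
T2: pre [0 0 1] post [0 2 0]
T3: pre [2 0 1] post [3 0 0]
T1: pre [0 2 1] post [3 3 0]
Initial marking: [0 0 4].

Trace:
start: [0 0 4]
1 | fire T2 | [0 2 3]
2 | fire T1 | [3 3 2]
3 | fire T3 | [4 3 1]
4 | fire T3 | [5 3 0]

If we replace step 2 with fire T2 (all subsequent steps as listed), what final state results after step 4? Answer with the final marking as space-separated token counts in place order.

0 4 2

(re-executing from step 2 with the substitution; state before step 2: [0 2 3])
2 | fire T2 | [0 4 2]
3 | fire T3 | [0 4 2]
4 | fire T3 | [0 4 2]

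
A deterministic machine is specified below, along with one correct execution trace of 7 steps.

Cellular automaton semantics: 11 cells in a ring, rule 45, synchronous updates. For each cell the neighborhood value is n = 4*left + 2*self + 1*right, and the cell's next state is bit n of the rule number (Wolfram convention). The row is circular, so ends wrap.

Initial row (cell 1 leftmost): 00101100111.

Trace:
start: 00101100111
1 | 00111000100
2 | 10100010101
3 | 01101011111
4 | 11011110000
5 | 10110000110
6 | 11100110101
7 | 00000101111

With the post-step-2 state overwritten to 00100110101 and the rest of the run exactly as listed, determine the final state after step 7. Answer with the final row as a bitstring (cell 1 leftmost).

01000111110

state after step 2 := 00100110101
3 | 00100101111
4 | 00100111000
5 | 10100100011
6 | 01100101010
7 | 01000111110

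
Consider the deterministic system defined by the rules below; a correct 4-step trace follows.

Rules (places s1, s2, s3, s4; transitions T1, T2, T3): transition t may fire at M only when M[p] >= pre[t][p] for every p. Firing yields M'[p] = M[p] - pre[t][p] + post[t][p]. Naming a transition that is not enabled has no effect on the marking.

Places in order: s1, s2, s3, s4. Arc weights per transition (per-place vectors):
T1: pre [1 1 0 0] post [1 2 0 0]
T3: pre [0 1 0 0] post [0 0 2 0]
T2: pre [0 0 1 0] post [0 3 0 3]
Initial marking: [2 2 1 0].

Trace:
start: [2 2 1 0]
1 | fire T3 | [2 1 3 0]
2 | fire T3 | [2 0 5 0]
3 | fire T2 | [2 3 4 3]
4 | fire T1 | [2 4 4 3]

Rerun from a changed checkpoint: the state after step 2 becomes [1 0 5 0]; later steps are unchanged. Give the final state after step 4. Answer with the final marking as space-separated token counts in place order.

1 4 4 3

state after step 2 := [1 0 5 0]
3 | fire T2 | [1 3 4 3]
4 | fire T1 | [1 4 4 3]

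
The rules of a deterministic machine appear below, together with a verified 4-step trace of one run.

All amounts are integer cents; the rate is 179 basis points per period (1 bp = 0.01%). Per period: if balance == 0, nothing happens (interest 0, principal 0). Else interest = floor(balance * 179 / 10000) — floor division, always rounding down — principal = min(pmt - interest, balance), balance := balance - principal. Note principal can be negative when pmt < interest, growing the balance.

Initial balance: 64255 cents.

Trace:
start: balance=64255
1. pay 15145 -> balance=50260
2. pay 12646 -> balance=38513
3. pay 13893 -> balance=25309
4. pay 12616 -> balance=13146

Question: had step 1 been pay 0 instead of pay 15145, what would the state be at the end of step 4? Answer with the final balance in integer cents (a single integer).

(re-executing from step 1 with the substitution; state before step 1: balance=64255)
1. pay 0 -> balance=65405
2. pay 12646 -> balance=53929
3. pay 13893 -> balance=41001
4. pay 12616 -> balance=29118

29118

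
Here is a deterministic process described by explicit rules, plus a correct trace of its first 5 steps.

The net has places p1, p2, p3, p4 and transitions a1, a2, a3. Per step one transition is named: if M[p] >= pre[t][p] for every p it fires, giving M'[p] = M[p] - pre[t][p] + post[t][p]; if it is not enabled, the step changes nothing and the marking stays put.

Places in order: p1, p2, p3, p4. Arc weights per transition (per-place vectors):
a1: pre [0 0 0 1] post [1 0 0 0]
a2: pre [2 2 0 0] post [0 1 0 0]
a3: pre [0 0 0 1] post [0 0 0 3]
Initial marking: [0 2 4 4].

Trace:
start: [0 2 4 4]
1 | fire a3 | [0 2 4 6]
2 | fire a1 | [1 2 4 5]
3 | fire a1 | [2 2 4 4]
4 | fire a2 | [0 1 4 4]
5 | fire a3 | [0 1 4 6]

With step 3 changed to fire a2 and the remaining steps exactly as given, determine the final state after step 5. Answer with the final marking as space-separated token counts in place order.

1 2 4 7

(re-executing from step 3 with the substitution; state before step 3: [1 2 4 5])
3 | fire a2 | [1 2 4 5]
4 | fire a2 | [1 2 4 5]
5 | fire a3 | [1 2 4 7]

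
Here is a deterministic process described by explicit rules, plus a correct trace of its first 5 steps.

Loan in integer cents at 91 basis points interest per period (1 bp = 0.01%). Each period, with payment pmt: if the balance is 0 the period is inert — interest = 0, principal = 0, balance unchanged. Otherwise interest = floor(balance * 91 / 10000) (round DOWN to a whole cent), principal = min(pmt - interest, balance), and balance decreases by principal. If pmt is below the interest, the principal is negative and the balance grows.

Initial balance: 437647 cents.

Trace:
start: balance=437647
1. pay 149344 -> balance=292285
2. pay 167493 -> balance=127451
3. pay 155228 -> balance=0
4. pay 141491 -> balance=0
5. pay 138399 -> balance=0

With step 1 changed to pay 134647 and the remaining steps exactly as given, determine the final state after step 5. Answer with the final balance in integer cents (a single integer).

0

(re-executing from step 1 with the substitution; state before step 1: balance=437647)
1. pay 134647 -> balance=306982
2. pay 167493 -> balance=142282
3. pay 155228 -> balance=0
4. pay 141491 -> balance=0
5. pay 138399 -> balance=0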